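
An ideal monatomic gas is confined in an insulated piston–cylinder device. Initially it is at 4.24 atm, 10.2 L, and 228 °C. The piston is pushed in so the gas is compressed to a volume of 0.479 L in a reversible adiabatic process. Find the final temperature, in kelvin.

T₂ ≈ 3850 K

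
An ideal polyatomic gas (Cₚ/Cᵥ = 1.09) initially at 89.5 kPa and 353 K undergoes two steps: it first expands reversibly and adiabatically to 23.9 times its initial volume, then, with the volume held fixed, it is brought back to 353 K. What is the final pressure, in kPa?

P₃ ≈ 3.74 kPa

Adiabatic step (PV^γ = const): P₂ = 89.5×(1/23.9)^(1.09) = 2.814 kPa; T₂ = 353×(1/23.9)^(0.09) = 265.3 K.
Isochoric: P₃ = P₂(T₃/T₂) = 2.814 × (353/265.3) = 3.745 kPa.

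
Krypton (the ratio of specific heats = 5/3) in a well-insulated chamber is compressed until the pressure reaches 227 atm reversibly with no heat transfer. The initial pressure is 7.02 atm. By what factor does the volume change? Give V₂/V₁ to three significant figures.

From PV^γ = const, V₂/V₁ = (P₁/P₂)^(1/γ).
V₂/V₁ = (7.02/227)^(3/5) = 0.1242.

V₂/V₁ ≈ 0.124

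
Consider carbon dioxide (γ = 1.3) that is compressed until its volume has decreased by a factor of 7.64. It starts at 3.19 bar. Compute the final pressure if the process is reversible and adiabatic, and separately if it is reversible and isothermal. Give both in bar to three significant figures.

Isothermal: P₂ = P₁(V₁/V₂) = 3.19×7.64 = 24.37 bar.
Adiabatic: P₂ = P₁(V₁/V₂)^γ = 3.19×7.64^(1.3) = 44.86 bar.

adiabatic: 44.9 bar; isothermal: 24.4 bar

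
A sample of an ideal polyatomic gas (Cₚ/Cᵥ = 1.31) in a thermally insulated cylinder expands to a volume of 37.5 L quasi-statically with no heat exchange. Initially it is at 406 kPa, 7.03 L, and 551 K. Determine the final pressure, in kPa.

P₂ ≈ 45.3 kPa

Adiabatic: P₁V₁^γ = P₂V₂^γ ⇒ P₂ = P₁ (V₁/V₂)^γ.
P₂ = 406 × (7.03/37.5)^(1.31) = 45.3 kPa.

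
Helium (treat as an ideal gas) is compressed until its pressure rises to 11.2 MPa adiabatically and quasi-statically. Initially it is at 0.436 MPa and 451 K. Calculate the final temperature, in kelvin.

Along an adiabat T P^((1−γ)/γ) is constant, so T₂ = T₁ (P₂/P₁)^((γ−1)/γ).
For a monatomic ideal gas γ = 5/3, so (γ−1)/γ = 2/5.
T₂ = 451 × (11.2/0.436)^(2/5) = 1652 K.

T₂ ≈ 1650 K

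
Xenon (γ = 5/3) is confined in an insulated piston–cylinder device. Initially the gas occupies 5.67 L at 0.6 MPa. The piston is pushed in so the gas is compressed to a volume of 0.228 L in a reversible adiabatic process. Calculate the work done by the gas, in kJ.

P₂ = P₁(V₁/V₂)^γ = 0.6×(5.67/0.228)^(5/3) = 127.1 MPa.
For a reversible adiabat, W_by_gas = (P₁V₁ − P₂V₂)/(γ−1).
W_by = (600000×0.00567 − 1.271×10^8×0.000228) / (2/3) = -38370 J.

W ≈ -38.4 kJ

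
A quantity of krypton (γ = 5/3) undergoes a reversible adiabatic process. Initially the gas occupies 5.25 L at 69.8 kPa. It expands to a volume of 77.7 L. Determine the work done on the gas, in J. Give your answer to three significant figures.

P₂ = P₁(V₁/V₂)^γ = 69.8×(5.25/77.7)^(5/3) = 0.7824 kPa.
For a reversible adiabat, W_by_gas = (P₁V₁ − P₂V₂)/(γ−1).
W_by = (69800×0.00525 − 782.4×0.0777) / (2/3) = 458.5 J.
W_on_gas = −W_by = -458.5 J.

W ≈ -458 J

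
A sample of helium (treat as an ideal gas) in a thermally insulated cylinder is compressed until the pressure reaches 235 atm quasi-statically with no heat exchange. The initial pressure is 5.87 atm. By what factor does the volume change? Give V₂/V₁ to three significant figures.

V₂/V₁ ≈ 0.109

From PV^γ = const, V₂/V₁ = (P₁/P₂)^(1/γ).
For a monatomic ideal gas γ = 5/3.
V₂/V₁ = (5.87/235)^(3/5) = 0.1093.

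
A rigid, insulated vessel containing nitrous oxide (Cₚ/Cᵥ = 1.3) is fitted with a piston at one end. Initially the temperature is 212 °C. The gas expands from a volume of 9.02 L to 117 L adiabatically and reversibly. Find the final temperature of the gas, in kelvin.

Adiabatic: T₁V₁^(γ−1) = T₂V₂^(γ−1) ⇒ T₂ = T₁ (V₁/V₂)^(γ−1).
T₁ = 212 °C = 485.1 K.
T₂ = 485.1 × (9.02/117)^(0.3) = 224.9 K.

T₂ ≈ 225 K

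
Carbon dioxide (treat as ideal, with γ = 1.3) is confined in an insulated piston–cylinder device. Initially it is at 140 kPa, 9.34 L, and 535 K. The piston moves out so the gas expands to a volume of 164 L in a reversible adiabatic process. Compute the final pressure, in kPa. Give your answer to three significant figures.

P₂ ≈ 3.38 kPa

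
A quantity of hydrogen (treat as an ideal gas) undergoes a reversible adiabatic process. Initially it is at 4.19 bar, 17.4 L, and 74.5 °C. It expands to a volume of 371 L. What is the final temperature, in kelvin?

T₂ ≈ 102 K

For a reversible adiabat TV^(γ−1) is constant, so T₂ = T₁ (V₁/V₂)^(γ−1).
γ = 7/5 for a diatomic ideal gas.
T₁ = 74.5 °C = 347.6 K.
T₂ = 347.6 × (17.4/371)^(2/5) = 102.2 K.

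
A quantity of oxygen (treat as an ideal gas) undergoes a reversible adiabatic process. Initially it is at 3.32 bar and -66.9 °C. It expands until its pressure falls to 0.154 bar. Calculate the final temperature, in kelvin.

Along an adiabat T P^((1−γ)/γ) is constant, so T₂ = T₁ (P₂/P₁)^((γ−1)/γ).
For a diatomic ideal gas γ = 7/5, so (γ−1)/γ = 2/7.
T₁ = -66.9 °C = 206.2 K.
T₂ = 206.2 × (0.154/3.32)^(2/7) = 85.77 K.

T₂ ≈ 85.8 K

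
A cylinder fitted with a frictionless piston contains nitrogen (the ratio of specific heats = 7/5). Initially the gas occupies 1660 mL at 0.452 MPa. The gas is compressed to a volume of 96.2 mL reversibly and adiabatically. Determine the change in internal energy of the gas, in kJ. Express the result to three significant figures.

ΔU ≈ 3.99 kJ

P₂ = P₁(V₁/V₂)^γ = 0.452×(1660/96.2)^(7/5) = 24.37 MPa.
For a reversible adiabat, W_by_gas = (P₁V₁ − P₂V₂)/(γ−1).
W_by = (452000×0.00166 − 2.437×10^7×9.62×10^-5) / (2/5) = -3985 J.
Q = 0 ⇒ ΔU = −W_by = 3985 J.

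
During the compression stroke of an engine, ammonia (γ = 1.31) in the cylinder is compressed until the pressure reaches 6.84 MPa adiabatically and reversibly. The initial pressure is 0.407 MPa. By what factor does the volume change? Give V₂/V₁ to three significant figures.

V₂/V₁ ≈ 0.116

From PV^γ = const, V₂/V₁ = (P₁/P₂)^(1/γ).
V₂/V₁ = (0.407/6.84)^(0.763) = 0.116.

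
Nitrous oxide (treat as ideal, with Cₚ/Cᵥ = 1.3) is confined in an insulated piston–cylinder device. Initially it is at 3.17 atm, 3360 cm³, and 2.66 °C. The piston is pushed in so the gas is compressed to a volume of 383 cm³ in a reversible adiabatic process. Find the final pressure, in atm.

Since PV^γ is constant along a reversible adiabat, P₂ = P₁ (V₁/V₂)^γ.
P₂ = 3.17 × (3360/383)^(1.3) = 53.35 atm.

P₂ ≈ 53.4 atm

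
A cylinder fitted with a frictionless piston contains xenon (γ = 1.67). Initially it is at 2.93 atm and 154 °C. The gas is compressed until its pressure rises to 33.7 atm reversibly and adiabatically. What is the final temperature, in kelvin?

Adiabatic: T₂/T₁ = (P₂/P₁)^((γ−1)/γ).
T₁ = 154 °C = 427.1 K.
T₂ = 427.1 × (33.7/2.93)^(0.401) = 1138 K.

T₂ ≈ 1140 K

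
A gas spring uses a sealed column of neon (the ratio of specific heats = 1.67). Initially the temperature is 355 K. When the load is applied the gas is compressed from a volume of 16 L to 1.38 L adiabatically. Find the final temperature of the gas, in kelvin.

Adiabatic: T₁V₁^(γ−1) = T₂V₂^(γ−1) ⇒ T₂ = T₁ (V₁/V₂)^(γ−1).
T₂ = 355 × (16/1.38)^(0.67) = 1833 K.

T₂ ≈ 1830 K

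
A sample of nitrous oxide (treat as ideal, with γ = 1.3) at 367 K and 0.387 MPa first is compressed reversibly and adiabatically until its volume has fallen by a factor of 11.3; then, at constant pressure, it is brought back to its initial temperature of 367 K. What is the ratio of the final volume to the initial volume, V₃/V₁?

V₃/V₁ ≈ 0.0428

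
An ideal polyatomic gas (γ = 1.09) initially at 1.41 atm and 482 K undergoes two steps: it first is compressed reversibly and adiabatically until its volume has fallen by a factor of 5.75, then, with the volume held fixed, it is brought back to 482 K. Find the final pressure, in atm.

P₃ ≈ 8.11 atm

Adiabatic step (PV^γ = const): P₂ = 1.41×5.75^(1.09) = 9.49 atm; T₂ = 482×5.75^(0.09) = 564.2 K.
Isochoric: P₃ = P₂(T₃/T₂) = 9.49 × (482/564.2) = 8.107 atm.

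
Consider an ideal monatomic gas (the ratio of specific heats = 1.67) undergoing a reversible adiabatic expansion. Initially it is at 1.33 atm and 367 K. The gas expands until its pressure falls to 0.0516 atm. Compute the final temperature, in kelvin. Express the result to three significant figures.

Adiabatic: T₂/T₁ = (P₂/P₁)^((γ−1)/γ).
T₂ = 367 × (0.0516/1.33)^(0.401) = 99.65 K.

T₂ ≈ 99.7 K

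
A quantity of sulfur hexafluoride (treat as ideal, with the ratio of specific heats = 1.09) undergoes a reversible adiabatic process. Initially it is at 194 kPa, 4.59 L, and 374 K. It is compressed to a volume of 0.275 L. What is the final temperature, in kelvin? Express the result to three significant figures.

For a reversible adiabat TV^(γ−1) is constant, so T₂ = T₁ (V₁/V₂)^(γ−1).
T₂ = 374 × (4.59/0.275)^(0.09) = 481.8 K.

T₂ ≈ 482 K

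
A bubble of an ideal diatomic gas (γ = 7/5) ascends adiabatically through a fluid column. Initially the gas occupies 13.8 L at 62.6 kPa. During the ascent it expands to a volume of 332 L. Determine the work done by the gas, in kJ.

W ≈ 1.55 kJ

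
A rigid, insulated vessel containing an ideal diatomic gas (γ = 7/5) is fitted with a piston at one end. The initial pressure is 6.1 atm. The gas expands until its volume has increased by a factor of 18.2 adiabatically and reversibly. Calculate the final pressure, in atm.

P₂ ≈ 0.105 atm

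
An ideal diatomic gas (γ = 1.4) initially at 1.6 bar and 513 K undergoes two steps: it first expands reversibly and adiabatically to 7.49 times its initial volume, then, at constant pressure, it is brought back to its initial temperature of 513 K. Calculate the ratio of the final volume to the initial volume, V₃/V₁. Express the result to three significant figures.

Adiabatic step: V₂/V₁ = 7.49; T₂ = T₁·(1/7.49)^(0.4) = 229.3 K.
Isobaric step: V₃/V₂ = T₃/T₂ = 513/229.3.
V₃/V₁ = (V₂/V₁)(V₃/V₂) = 7.49 × (513/229.3) = 16.76.

V₃/V₁ ≈ 16.8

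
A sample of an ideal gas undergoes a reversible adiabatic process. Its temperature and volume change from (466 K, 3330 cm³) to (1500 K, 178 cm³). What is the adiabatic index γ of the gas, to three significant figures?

γ ≈ 1.40

TV^(γ−1) = const ⇒ γ − 1 = ln(T₂/T₁) / ln(V₁/V₂).
γ = 1 + ln(1500/466) / ln(3330/178) = 1.399.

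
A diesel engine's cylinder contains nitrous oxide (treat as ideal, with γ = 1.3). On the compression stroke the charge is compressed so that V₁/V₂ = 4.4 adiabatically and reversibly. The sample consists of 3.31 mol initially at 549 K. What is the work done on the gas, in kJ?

W ≈ 28.2 kJ

Adiabatic: T₁V₁^(γ−1) = T₂V₂^(γ−1) ⇒ T₂ = T₁ (V₁/V₂)^(γ−1).
T₂ = 549 × 4.4^(0.3) = 856.3 K.
Q = 0, so ΔU = W_on_gas = nCᵥΔT with Cᵥ = R/(γ−1) = 27.71 J/(mol·K).
ΔU = 3.31 × 27.71 × (856.3 − 549) = 28190 J.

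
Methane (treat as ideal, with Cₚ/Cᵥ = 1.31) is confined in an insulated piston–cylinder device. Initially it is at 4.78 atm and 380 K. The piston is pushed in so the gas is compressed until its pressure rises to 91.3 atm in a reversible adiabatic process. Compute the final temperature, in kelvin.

T₂ ≈ 764 K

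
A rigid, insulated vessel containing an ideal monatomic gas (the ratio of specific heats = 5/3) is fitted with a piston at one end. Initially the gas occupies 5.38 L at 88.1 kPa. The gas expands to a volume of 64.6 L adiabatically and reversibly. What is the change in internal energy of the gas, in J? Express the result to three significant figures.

P₂ = P₁(V₁/V₂)^γ = 88.1×(5.38/64.6)^(5/3) = 1.399 kPa.
For a reversible adiabat, W_by_gas = (P₁V₁ − P₂V₂)/(γ−1).
W_by = (88100×0.00538 − 1399×0.0646) / (2/3) = 575.4 J.
Q = 0 ⇒ ΔU = −W_by = -575.4 J.

ΔU ≈ -575 J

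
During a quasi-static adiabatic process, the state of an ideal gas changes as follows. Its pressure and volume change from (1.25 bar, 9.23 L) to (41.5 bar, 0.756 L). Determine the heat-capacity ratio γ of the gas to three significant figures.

γ ≈ 1.40

PV^γ = const ⇒ γ = ln(P₂/P₁) / ln(V₁/V₂).
γ = ln(41.5/1.25) / ln(9.23/0.756) = 1.4.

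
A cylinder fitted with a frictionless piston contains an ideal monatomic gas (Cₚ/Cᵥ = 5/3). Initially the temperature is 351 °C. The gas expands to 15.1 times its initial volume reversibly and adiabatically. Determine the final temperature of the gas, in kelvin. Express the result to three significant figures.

For a reversible adiabat TV^(γ−1) is constant, so T₂ = T₁ (V₁/V₂)^(γ−1).
T₁ = 351 °C = 624.1 K.
T₂ = 624.1 × (1/15.1)^(2/3) = 102.2 K.

T₂ ≈ 102 K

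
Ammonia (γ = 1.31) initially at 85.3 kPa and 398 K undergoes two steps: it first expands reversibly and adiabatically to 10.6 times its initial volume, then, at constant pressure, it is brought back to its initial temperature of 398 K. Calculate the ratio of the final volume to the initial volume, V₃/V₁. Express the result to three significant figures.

V₃/V₁ ≈ 22.0

Adiabatic step: V₂/V₁ = 10.6; T₂ = T₁·(1/10.6)^(0.31) = 191.4 K.
Isobaric step: V₃/V₂ = T₃/T₂ = 398/191.4.
V₃/V₁ = (V₂/V₁)(V₃/V₂) = 10.6 × (398/191.4) = 22.04.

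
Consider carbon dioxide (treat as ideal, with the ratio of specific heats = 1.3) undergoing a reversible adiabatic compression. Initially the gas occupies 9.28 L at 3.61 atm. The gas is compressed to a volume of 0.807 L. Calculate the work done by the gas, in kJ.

P₂ = P₁(V₁/V₂)^γ = 3.61×(9.28/0.807)^(1.3) = 86.37 atm.
For a reversible adiabat, W_by_gas = (P₁V₁ − P₂V₂)/(γ−1).
W_by = (365800×0.00928 − 8.752×10^6×0.000807) / (0.3) = -12230 J.

W ≈ -12.2 kJ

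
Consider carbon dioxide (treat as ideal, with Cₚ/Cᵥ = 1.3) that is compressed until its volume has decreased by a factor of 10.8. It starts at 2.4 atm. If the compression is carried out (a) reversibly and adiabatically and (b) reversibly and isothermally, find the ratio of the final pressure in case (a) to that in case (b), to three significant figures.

Isothermal: P_b = P₁(V₁/V₂) = 2.4×10.8.
Adiabatic: P_a = P₁(V₁/V₂)^γ = 2.4×10.8^(1.3).
P_a/P_b = (V₁/V₂)^(γ−1) = 10.8^(0.3) = 2.042.

P_adiabatic / P_isothermal ≈ 2.04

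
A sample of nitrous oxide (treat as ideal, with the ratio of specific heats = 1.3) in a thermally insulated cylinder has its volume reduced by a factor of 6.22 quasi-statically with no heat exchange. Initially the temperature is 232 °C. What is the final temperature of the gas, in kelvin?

Adiabatic: T₁V₁^(γ−1) = T₂V₂^(γ−1) ⇒ T₂ = T₁ (V₁/V₂)^(γ−1).
T₁ = 232 °C = 505.1 K.
T₂ = 505.1 × 6.22^(0.3) = 874.1 K.

T₂ ≈ 874 K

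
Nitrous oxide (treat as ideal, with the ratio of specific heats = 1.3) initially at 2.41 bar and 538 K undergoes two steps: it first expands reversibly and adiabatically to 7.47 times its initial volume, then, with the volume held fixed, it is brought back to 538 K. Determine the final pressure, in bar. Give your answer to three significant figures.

P₃ ≈ 0.323 bar

Adiabatic step (PV^γ = const): P₂ = 2.41×(1/7.47)^(1.3) = 0.1765 bar; T₂ = 538×(1/7.47)^(0.3) = 294.3 K.
Isochoric: P₃ = P₂(T₃/T₂) = 0.1765 × (538/294.3) = 0.3226 bar.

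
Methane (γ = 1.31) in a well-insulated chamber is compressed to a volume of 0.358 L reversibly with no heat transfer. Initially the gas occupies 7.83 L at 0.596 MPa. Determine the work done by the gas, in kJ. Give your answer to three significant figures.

W ≈ -24.1 kJ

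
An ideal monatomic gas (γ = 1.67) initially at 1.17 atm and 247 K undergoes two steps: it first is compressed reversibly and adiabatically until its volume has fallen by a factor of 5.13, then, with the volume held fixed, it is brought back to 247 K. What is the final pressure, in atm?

P₃ ≈ 6.00 atm

Adiabatic step (PV^γ = const): P₂ = 1.17×5.13^(1.67) = 17.95 atm; T₂ = 247×5.13^(0.67) = 738.7 K.
Isochoric: P₃ = P₂(T₃/T₂) = 17.95 × (247/738.7) = 6.002 atm.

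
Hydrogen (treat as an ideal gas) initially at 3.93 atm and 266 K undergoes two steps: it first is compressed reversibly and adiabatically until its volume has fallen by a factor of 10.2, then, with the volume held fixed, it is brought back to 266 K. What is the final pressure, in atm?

For a diatomic ideal gas γ = 7/5.
Adiabatic step (PV^γ = const): P₂ = 3.93×10.2^(7/5) = 101.5 atm; T₂ = 266×10.2^(2/5) = 673.5 K.
Isochoric: P₃ = P₂(T₃/T₂) = 101.5 × (266/673.5) = 40.09 atm.

P₃ ≈ 40.1 atm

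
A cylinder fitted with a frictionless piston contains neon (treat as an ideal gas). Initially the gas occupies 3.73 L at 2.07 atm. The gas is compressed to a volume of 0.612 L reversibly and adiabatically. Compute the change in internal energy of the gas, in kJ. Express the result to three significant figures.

ΔU ≈ 2.74 kJ

γ = 5/3 for a monatomic ideal gas.
P₂ = P₁(V₁/V₂)^γ = 2.07×(3.73/0.612)^(5/3) = 42.1 atm.
For a reversible adiabat, W_by_gas = (P₁V₁ − P₂V₂)/(γ−1).
W_by = (209700×0.00373 − 4.265×10^6×0.000612) / (2/3) = -2742 J.
Q = 0 ⇒ ΔU = −W_by = 2742 J.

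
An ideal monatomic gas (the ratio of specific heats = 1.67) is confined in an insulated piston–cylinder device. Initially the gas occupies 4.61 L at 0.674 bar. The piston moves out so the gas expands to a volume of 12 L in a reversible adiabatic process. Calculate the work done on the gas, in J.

W ≈ -219 J

P₂ = P₁(V₁/V₂)^γ = 0.674×(4.61/12)^(1.67) = 0.1364 bar.
For a reversible adiabat, W_by_gas = (P₁V₁ − P₂V₂)/(γ−1).
W_by = (67400×0.00461 − 13640×0.012) / (0.67) = 219.5 J.
W_on_gas = −W_by = -219.5 J.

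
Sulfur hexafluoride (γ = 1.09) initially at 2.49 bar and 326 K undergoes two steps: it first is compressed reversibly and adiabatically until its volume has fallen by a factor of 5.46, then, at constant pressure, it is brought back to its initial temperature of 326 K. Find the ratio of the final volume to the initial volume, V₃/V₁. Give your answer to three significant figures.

V₃/V₁ ≈ 0.157

Adiabatic step: V₂/V₁ = 0.1832; T₂ = T₁·5.46^(0.09) = 379.8 K.
Isobaric step: V₃/V₂ = T₃/T₂ = 326/379.8.
V₃/V₁ = (V₂/V₁)(V₃/V₂) = 0.1832 × (326/379.8) = 0.1572.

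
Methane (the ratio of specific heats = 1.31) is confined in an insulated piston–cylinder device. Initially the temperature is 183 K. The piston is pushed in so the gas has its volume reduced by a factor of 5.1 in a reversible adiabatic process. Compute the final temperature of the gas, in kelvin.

T₂ ≈ 303 K

Adiabatic: T₁V₁^(γ−1) = T₂V₂^(γ−1) ⇒ T₂ = T₁ (V₁/V₂)^(γ−1).
T₂ = 183 × 5.1^(0.31) = 303.2 K.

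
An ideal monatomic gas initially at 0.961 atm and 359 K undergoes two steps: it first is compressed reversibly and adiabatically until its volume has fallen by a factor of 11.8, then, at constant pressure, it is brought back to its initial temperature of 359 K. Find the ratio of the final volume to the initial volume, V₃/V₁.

For a monatomic ideal gas γ = 5/3.
Adiabatic step: V₂/V₁ = 0.08475; T₂ = T₁·11.8^(2/3) = 1861 K.
Isobaric step: V₃/V₂ = T₃/T₂ = 359/1861.
V₃/V₁ = (V₂/V₁)(V₃/V₂) = 0.08475 × (359/1861) = 0.01635.

V₃/V₁ ≈ 0.0164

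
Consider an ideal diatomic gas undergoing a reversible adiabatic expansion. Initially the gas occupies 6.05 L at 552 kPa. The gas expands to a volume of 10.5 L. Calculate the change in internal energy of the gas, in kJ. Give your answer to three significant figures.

ΔU ≈ -1.65 kJ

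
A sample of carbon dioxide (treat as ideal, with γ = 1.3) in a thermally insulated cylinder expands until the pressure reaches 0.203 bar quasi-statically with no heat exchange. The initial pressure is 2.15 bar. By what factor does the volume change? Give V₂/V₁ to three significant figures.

V₂/V₁ ≈ 6.14

From PV^γ = const, V₂/V₁ = (P₁/P₂)^(1/γ).
V₂/V₁ = (2.15/0.203)^(0.769) = 6.144.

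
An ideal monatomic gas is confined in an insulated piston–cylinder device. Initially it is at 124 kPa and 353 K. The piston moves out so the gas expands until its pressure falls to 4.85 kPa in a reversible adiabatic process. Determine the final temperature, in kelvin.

Adiabatic: T₂/T₁ = (P₂/P₁)^((γ−1)/γ).
For a monatomic ideal gas γ = 5/3, so (γ−1)/γ = 2/5.
T₂ = 353 × (4.85/124)^(2/5) = 96.54 K.

T₂ ≈ 96.5 K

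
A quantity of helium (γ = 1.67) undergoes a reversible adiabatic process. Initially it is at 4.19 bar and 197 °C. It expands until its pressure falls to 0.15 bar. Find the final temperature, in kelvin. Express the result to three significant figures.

Along an adiabat T P^((1−γ)/γ) is constant, so T₂ = T₁ (P₂/P₁)^((γ−1)/γ).
T₁ = 197 °C = 470.1 K.
T₂ = 470.1 × (0.15/4.19)^(0.401) = 123.6 K.

T₂ ≈ 124 K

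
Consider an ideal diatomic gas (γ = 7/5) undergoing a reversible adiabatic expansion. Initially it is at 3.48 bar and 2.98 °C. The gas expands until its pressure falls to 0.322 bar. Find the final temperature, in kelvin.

T₂ ≈ 140 K

Along an adiabat T P^((1−γ)/γ) is constant, so T₂ = T₁ (P₂/P₁)^((γ−1)/γ).
T₁ = 2.98 °C = 276.1 K.
T₂ = 276.1 × (0.322/3.48)^(2/7) = 139.9 K.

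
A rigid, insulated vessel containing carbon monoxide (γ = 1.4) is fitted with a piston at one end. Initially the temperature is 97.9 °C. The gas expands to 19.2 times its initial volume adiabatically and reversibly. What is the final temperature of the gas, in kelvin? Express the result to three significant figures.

T₂ ≈ 114 K

Adiabatic: T₁V₁^(γ−1) = T₂V₂^(γ−1) ⇒ T₂ = T₁ (V₁/V₂)^(γ−1).
T₁ = 97.9 °C = 371 K.
T₂ = 371 × (1/19.2)^(0.4) = 113.8 K.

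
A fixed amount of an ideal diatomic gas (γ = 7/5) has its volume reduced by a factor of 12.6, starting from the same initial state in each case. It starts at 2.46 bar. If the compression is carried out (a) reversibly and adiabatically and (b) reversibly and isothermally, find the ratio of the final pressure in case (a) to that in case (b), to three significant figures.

P_adiabatic / P_isothermal ≈ 2.76

Isothermal: P_b = P₁(V₁/V₂) = 2.46×12.6.
Adiabatic: P_a = P₁(V₁/V₂)^γ = 2.46×12.6^(7/5).
P_a/P_b = (V₁/V₂)^(γ−1) = 12.6^(2/5) = 2.755.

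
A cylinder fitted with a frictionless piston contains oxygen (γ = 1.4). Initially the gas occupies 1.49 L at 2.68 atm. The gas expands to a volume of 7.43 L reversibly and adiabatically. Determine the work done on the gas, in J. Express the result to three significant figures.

W ≈ -480 J

P₂ = P₁(V₁/V₂)^γ = 2.68×(1.49/7.43)^(1.4) = 0.2826 atm.
For a reversible adiabat, W_by_gas = (P₁V₁ − P₂V₂)/(γ−1).
W_by = (271600×0.00149 − 28640×0.00743) / (0.4) = 479.6 J.
W_on_gas = −W_by = -479.6 J.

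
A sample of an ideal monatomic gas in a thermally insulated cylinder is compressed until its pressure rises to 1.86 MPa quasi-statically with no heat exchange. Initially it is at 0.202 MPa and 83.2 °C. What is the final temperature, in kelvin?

Adiabatic: T₂/T₁ = (P₂/P₁)^((γ−1)/γ).
For a monatomic ideal gas γ = 5/3, so (γ−1)/γ = 2/5.
T₁ = 83.2 °C = 356.3 K.
T₂ = 356.3 × (1.86/0.202)^(2/5) = 866 K.

T₂ ≈ 866 K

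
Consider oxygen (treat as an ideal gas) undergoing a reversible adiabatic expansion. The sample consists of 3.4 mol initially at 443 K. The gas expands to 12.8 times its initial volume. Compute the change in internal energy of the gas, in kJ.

ΔU ≈ -20.0 kJ

For a reversible adiabat TV^(γ−1) is constant, so T₂ = T₁ (V₁/V₂)^(γ−1).
γ = 7/5 for a diatomic ideal gas, so γ−1 = 2/5.
T₂ = 443 × (1/12.8)^(2/5) = 159.8 K.
Q = 0, so ΔU = W_on_gas = nCᵥΔT with Cᵥ = R/(γ−1) = 20.79 J/(mol·K).
ΔU = 3.4 × 20.79 × (159.8 − 443) = -20010 J.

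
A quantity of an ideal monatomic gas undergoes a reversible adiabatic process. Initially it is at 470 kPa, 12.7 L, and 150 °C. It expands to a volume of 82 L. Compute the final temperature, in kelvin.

For a reversible adiabat TV^(γ−1) is constant, so T₂ = T₁ (V₁/V₂)^(γ−1).
γ = 5/3 for a monatomic ideal gas.
T₁ = 150 °C = 423.1 K.
T₂ = 423.1 × (12.7/82)^(2/3) = 122 K.

T₂ ≈ 122 K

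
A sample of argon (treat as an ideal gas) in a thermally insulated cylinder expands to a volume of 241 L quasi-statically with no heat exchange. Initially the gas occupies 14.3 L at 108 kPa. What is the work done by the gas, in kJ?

W ≈ 1.96 kJ

γ = 5/3 for a monatomic ideal gas.
P₂ = P₁(V₁/V₂)^γ = 108×(14.3/241)^(5/3) = 0.9749 kPa.
For a reversible adiabat, W_by_gas = (P₁V₁ − P₂V₂)/(γ−1).
W_by = (108000×0.0143 − 974.9×0.241) / (2/3) = 1964 J.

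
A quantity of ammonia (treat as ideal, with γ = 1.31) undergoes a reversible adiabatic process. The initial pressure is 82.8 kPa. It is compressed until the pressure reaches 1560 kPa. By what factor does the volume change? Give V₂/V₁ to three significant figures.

V₂/V₁ ≈ 0.106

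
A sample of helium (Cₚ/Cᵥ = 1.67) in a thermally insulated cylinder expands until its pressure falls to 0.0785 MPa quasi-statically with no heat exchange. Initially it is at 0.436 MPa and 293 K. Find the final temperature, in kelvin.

T₂ ≈ 147 K

Along an adiabat T P^((1−γ)/γ) is constant, so T₂ = T₁ (P₂/P₁)^((γ−1)/γ).
T₂ = 293 × (0.0785/0.436)^(0.401) = 147.3 K.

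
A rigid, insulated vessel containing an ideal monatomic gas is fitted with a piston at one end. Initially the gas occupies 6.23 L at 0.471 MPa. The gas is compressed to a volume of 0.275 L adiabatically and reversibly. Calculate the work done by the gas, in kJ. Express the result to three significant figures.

γ = 5/3 for a monatomic ideal gas.
P₂ = P₁(V₁/V₂)^γ = 0.471×(6.23/0.275)^(5/3) = 85.43 MPa.
For a reversible adiabat, W_by_gas = (P₁V₁ − P₂V₂)/(γ−1).
W_by = (471000×0.00623 − 8.543×10^7×0.000275) / (2/3) = -30840 J.

W ≈ -30.8 kJ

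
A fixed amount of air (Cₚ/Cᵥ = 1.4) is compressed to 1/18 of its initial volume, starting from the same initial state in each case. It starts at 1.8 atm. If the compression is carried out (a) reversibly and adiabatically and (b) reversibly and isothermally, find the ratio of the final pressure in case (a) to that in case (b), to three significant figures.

Isothermal: P_b = P₁(V₁/V₂) = 1.8×18.
Adiabatic: P_a = P₁(V₁/V₂)^γ = 1.8×18^(1.4).
P_a/P_b = (V₁/V₂)^(γ−1) = 18^(0.4) = 3.178.

P_adiabatic / P_isothermal ≈ 3.18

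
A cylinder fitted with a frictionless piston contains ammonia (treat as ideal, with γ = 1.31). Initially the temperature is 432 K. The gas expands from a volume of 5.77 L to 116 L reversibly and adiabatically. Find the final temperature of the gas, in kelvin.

T₂ ≈ 170 K

For a reversible adiabat TV^(γ−1) is constant, so T₂ = T₁ (V₁/V₂)^(γ−1).
T₂ = 432 × (5.77/116)^(0.31) = 170.4 K.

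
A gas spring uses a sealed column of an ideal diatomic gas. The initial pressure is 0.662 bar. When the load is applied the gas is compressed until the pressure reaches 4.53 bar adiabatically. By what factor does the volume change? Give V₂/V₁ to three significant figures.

From PV^γ = const, V₂/V₁ = (P₁/P₂)^(1/γ).
For a diatomic ideal gas γ = 7/5.
V₂/V₁ = (0.662/4.53)^(5/7) = 0.2532.

V₂/V₁ ≈ 0.253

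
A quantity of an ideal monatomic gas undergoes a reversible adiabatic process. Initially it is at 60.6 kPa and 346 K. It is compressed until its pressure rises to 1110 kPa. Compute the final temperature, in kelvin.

Along an adiabat T P^((1−γ)/γ) is constant, so T₂ = T₁ (P₂/P₁)^((γ−1)/γ).
For a monatomic ideal gas γ = 5/3, so (γ−1)/γ = 2/5.
T₂ = 346 × (1110/60.6)^(2/5) = 1107 K.

T₂ ≈ 1110 K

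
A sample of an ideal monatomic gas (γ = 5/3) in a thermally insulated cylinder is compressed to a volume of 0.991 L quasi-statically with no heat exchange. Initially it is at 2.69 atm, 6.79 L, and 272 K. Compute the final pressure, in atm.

P₂ ≈ 66.5 atm

Since PV^γ is constant along a reversible adiabat, P₂ = P₁ (V₁/V₂)^γ.
P₂ = 2.69 × (6.79/0.991)^(5/3) = 66.49 atm.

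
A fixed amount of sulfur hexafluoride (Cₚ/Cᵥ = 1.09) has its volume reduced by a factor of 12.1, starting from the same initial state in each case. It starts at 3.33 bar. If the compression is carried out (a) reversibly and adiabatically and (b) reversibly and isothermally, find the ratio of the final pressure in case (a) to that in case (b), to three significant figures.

P_adiabatic / P_isothermal ≈ 1.25

Isothermal: P_b = P₁(V₁/V₂) = 3.33×12.1.
Adiabatic: P_a = P₁(V₁/V₂)^γ = 3.33×12.1^(1.09).
P_a/P_b = (V₁/V₂)^(γ−1) = 12.1^(0.09) = 1.252.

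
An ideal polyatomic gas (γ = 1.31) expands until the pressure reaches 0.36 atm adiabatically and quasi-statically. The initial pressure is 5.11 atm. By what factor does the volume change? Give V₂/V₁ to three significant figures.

V₂/V₁ ≈ 7.58

From PV^γ = const, V₂/V₁ = (P₁/P₂)^(1/γ).
V₂/V₁ = (5.11/0.36)^(0.763) = 7.577.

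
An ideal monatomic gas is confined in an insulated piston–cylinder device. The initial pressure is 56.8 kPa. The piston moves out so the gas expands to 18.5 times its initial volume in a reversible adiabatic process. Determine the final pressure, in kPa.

Since PV^γ is constant along a reversible adiabat, P₂ = P₁ (V₁/V₂)^γ.
For a monatomic ideal gas γ = 5/3.
P₂ = 56.8 × (1/18.5)^(5/3) = 0.4389 kPa.

P₂ ≈ 0.439 kPa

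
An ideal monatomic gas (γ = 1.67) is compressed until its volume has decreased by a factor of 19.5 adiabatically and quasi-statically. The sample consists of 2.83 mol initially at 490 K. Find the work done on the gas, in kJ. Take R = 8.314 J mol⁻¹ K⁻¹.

W ≈ 109 kJ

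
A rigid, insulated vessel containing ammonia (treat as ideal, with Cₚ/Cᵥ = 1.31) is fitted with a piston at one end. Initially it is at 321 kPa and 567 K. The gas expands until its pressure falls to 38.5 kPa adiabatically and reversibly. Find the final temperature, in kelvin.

T₂ ≈ 343 K

Along an adiabat T P^((1−γ)/γ) is constant, so T₂ = T₁ (P₂/P₁)^((γ−1)/γ).
T₂ = 567 × (38.5/321)^(0.237) = 343.3 K.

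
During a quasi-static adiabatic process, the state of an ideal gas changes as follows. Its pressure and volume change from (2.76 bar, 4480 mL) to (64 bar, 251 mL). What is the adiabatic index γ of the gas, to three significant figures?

γ ≈ 1.09

PV^γ = const ⇒ γ = ln(P₂/P₁) / ln(V₁/V₂).
γ = ln(64/2.76) / ln(4480/251) = 1.091.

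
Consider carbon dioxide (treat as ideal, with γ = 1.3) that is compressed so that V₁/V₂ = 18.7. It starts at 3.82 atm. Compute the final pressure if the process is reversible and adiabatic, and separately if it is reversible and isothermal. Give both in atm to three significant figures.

Isothermal: P₂ = P₁(V₁/V₂) = 3.82×18.7 = 71.43 atm.
Adiabatic: P₂ = P₁(V₁/V₂)^γ = 3.82×18.7^(1.3) = 172 atm.

adiabatic: 172 atm; isothermal: 71.4 atm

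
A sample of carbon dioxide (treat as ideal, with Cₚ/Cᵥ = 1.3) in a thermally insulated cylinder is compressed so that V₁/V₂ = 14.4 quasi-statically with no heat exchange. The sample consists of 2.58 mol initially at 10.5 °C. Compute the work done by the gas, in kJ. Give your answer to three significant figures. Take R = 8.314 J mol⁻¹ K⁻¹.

Adiabatic: T₁V₁^(γ−1) = T₂V₂^(γ−1) ⇒ T₂ = T₁ (V₁/V₂)^(γ−1).
T₁ = 10.5 °C = 283.6 K.
T₂ = 283.6 × 14.4^(0.3) = 631.4 K.
Q = 0, so ΔU = W_on_gas = nCᵥΔT with Cᵥ = R/(γ−1) = 27.71 J/(mol·K).
ΔU = 2.58 × 27.71 × (631.4 − 283.6) = 24860 J.
Work done by the gas = −ΔU = -24860 J.

W ≈ -24.9 kJ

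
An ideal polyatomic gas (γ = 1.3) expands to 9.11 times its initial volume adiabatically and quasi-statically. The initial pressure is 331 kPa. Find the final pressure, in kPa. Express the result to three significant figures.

P₂ ≈ 18.7 kPa

Since PV^γ is constant along a reversible adiabat, P₂ = P₁ (V₁/V₂)^γ.
P₂ = 331 × (1/9.11)^(1.3) = 18.73 kPa.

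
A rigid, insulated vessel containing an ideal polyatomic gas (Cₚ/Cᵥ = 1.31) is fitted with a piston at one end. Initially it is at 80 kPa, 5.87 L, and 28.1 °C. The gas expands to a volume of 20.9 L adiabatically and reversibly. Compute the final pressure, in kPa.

P₂ ≈ 15.2 kPa

Adiabatic: P₁V₁^γ = P₂V₂^γ ⇒ P₂ = P₁ (V₁/V₂)^γ.
P₂ = 80 × (5.87/20.9)^(1.31) = 15.16 kPa.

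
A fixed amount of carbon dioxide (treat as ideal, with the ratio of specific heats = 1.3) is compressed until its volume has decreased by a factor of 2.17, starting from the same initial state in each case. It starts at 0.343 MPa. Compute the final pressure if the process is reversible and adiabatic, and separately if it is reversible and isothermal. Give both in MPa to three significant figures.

Isothermal: P₂ = P₁(V₁/V₂) = 0.343×2.17 = 0.7443 MPa.
Adiabatic: P₂ = P₁(V₁/V₂)^γ = 0.343×2.17^(1.3) = 0.9391 MPa.

adiabatic: 0.939 MPa; isothermal: 0.744 MPa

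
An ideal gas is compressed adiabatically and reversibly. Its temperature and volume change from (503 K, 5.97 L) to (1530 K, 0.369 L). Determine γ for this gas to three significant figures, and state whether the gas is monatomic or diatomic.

TV^(γ−1) = const ⇒ γ − 1 = ln(T₂/T₁) / ln(V₁/V₂).
γ = 1 + ln(1530/503) / ln(5.97/0.369) = 1.4.
γ ≈ 1.40 is close to 7/5, so the gas is diatomic.

γ ≈ 1.40; diatomic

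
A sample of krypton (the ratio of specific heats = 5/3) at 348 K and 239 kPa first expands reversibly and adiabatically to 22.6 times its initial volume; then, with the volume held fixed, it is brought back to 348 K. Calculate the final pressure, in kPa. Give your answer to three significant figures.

P₃ ≈ 10.6 kPa

Adiabatic step (PV^γ = const): P₂ = 239×(1/22.6)^(5/3) = 1.323 kPa; T₂ = 348×(1/22.6)^(2/3) = 43.54 K.
Isochoric: P₃ = P₂(T₃/T₂) = 1.323 × (348/43.54) = 10.58 kPa.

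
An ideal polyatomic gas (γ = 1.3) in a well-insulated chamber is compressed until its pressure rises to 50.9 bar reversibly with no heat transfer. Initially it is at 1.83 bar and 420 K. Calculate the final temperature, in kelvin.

Along an adiabat T P^((1−γ)/γ) is constant, so T₂ = T₁ (P₂/P₁)^((γ−1)/γ).
T₂ = 420 × (50.9/1.83)^(0.231) = 904.8 K.

T₂ ≈ 905 K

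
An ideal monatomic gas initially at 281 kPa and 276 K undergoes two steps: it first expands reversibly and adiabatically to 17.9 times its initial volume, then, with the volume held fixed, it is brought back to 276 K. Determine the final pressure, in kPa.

P₃ ≈ 15.7 kPa

For a monatomic ideal gas γ = 5/3.
Adiabatic step (PV^γ = const): P₂ = 281×(1/17.9)^(5/3) = 2.294 kPa; T₂ = 276×(1/17.9)^(2/3) = 40.33 K.
Isochoric: P₃ = P₂(T₃/T₂) = 2.294 × (276/40.33) = 15.7 kPa.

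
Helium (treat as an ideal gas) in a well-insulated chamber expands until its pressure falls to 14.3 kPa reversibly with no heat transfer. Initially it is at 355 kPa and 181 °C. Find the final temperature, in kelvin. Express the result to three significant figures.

Along an adiabat T P^((1−γ)/γ) is constant, so T₂ = T₁ (P₂/P₁)^((γ−1)/γ).
For a monatomic ideal gas γ = 5/3, so (γ−1)/γ = 2/5.
T₁ = 181 °C = 454.1 K.
T₂ = 454.1 × (14.3/355)^(2/5) = 125.7 K.

T₂ ≈ 126 K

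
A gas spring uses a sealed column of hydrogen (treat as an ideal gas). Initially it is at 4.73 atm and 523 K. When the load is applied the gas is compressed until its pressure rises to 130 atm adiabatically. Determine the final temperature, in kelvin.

Along an adiabat T P^((1−γ)/γ) is constant, so T₂ = T₁ (P₂/P₁)^((γ−1)/γ).
For a diatomic ideal gas γ = 7/5, so (γ−1)/γ = 2/7.
T₂ = 523 × (130/4.73)^(2/7) = 1348 K.

T₂ ≈ 1350 K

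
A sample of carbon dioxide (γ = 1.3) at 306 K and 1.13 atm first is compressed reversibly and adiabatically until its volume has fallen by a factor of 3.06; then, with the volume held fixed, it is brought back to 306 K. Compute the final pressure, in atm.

P₃ ≈ 3.46 atm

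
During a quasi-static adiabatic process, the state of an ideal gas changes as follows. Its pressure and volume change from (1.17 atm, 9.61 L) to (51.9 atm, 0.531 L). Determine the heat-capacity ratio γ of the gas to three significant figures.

γ ≈ 1.31

PV^γ = const ⇒ γ = ln(P₂/P₁) / ln(V₁/V₂).
γ = ln(51.9/1.17) / ln(9.61/0.531) = 1.31.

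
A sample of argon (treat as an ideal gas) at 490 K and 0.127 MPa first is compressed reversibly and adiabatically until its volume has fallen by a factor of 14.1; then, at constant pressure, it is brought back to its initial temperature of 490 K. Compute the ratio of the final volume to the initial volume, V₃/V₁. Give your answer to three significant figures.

For a monatomic ideal gas γ = 5/3.
Adiabatic step: V₂/V₁ = 0.07092; T₂ = T₁·14.1^(2/3) = 2860 K.
Isobaric step: V₃/V₂ = T₃/T₂ = 490/2860.
V₃/V₁ = (V₂/V₁)(V₃/V₂) = 0.07092 × (490/2860) = 0.01215.

V₃/V₁ ≈ 0.0122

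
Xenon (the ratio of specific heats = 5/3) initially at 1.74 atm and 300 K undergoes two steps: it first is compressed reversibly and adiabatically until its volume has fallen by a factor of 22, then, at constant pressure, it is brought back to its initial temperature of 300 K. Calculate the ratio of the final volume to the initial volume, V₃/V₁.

Adiabatic step: V₂/V₁ = 0.04545; T₂ = T₁·22^(2/3) = 2355 K.
Isobaric step: V₃/V₂ = T₃/T₂ = 300/2355.
V₃/V₁ = (V₂/V₁)(V₃/V₂) = 0.04545 × (300/2355) = 0.005789.

V₃/V₁ ≈ 0.00579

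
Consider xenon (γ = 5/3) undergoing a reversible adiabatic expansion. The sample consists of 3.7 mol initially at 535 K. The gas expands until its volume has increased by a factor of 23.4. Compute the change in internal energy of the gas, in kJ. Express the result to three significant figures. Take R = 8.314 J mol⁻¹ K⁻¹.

For a reversible adiabat TV^(γ−1) is constant, so T₂ = T₁ (V₁/V₂)^(γ−1).
T₂ = 535 × (1/23.4)^(2/3) = 65.39 K.
Q = 0, so ΔU = W_on_gas = nCᵥΔT with Cᵥ = R/(γ−1) = 12.47 J/(mol·K).
ΔU = 3.7 × 12.47 × (65.39 − 535) = -21670 J.

ΔU ≈ -21.7 kJ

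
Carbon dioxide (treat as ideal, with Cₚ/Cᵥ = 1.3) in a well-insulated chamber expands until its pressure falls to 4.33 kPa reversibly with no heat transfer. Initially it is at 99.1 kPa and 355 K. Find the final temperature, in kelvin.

Adiabatic: T₂/T₁ = (P₂/P₁)^((γ−1)/γ).
T₂ = 355 × (4.33/99.1)^(0.231) = 172.4 K.

T₂ ≈ 172 K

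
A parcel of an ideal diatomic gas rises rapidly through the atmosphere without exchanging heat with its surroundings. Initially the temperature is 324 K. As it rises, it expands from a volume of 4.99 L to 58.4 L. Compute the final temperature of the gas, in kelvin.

T₂ ≈ 121 K

For a reversible adiabat TV^(γ−1) is constant, so T₂ = T₁ (V₁/V₂)^(γ−1).
For a diatomic ideal gas γ = 7/5, so γ−1 = 2/5.
T₂ = 324 × (4.99/58.4)^(2/5) = 121.1 K.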